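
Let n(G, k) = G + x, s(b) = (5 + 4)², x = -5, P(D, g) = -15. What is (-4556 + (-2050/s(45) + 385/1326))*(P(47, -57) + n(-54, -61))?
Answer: 6068355829/17901 ≈ 3.3900e+5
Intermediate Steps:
s(b) = 81 (s(b) = 9² = 81)
n(G, k) = -5 + G (n(G, k) = G - 5 = -5 + G)
(-4556 + (-2050/s(45) + 385/1326))*(P(47, -57) + n(-54, -61)) = (-4556 + (-2050/81 + 385/1326))*(-15 + (-5 - 54)) = (-4556 + (-2050*1/81 + 385*(1/1326)))*(-15 - 59) = (-4556 + (-2050/81 + 385/1326))*(-74) = (-4556 - 895705/35802)*(-74) = -164009617/35802*(-74) = 6068355829/17901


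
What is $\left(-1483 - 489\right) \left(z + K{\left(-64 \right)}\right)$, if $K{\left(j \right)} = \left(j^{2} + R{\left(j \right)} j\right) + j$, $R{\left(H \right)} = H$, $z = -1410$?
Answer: $-13247896$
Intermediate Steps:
$K{\left(j \right)} = j + 2 j^{2}$ ($K{\left(j \right)} = \left(j^{2} + j j\right) + j = \left(j^{2} + j^{2}\right) + j = 2 j^{2} + j = j + 2 j^{2}$)
$\left(-1483 - 489\right) \left(z + K{\left(-64 \right)}\right) = \left(-1483 - 489\right) \left(-1410 - 64 \left(1 + 2 \left(-64\right)\right)\right) = - 1972 \left(-1410 - 64 \left(1 - 128\right)\right) = - 1972 \left(-1410 - -8128\right) = - 1972 \left(-1410 + 8128\right) = \left(-1972\right) 6718 = -13247896$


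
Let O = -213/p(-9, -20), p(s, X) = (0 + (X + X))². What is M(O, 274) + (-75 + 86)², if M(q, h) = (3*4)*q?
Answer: 47761/400 ≈ 119.40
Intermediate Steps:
p(s, X) = 4*X² (p(s, X) = (0 + 2*X)² = (2*X)² = 4*X²)
O = -213/1600 (O = -213/(4*(-20)²) = -213/(4*400) = -213/1600 ≈ -0.13313)
M(q, h) = 12*q
M(O, 274) + (-75 + 86)² = 12*(-213/1600) + (-75 + 86)² = -639/400 + 11² = -639/400 + 121 = 47761/400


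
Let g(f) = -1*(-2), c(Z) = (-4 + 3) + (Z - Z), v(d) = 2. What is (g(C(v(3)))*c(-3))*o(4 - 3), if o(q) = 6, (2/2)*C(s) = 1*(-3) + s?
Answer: -12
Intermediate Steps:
c(Z) = -1 (c(Z) = -1 + 0 = -1)
C(s) = -3 + s (C(s) = 1*(-3) + s = -3 + s)
g(f) = 2
(g(C(v(3)))*c(-3))*o(4 - 3) = (2*(-1))*6 = -2*6 = -12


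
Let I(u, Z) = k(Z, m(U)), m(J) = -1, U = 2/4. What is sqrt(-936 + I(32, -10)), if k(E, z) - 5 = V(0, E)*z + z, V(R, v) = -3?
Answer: I*sqrt(929) ≈ 30.479*I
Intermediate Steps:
U = 1/2 (U = 2*(1/4) = 1/2 ≈ 0.50000)
k(E, z) = 5 - 2*z (k(E, z) = 5 + (-3*z + z) = 5 - 2*z)
I(u, Z) = 7 (I(u, Z) = 5 - 2*(-1) = 5 + 2 = 7)
sqrt(-936 + I(32, -10)) = sqrt(-936 + 7) = sqrt(-929) = I*sqrt(929)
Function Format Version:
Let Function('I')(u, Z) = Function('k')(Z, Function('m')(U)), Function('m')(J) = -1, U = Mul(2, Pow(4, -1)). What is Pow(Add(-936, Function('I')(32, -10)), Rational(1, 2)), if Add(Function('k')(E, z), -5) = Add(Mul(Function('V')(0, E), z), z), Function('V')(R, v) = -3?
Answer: Mul(I, Pow(929, Rational(1, 2))) ≈ Mul(30.479, I)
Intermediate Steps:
U = Rational(1, 2) (U = Mul(2, Rational(1, 4)) = Rational(1, 2) ≈ 0.50000)
Function('k')(E, z) = Add(5, Mul(-2, z)) (Function('k')(E, z) = Add(5, Add(Mul(-3, z), z)) = Add(5, Mul(-2, z)))
Function('I')(u, Z) = 7 (Function('I')(u, Z) = Add(5, Mul(-2, -1)) = Add(5, 2) = 7)
Pow(Add(-936, Function('I')(32, -10)), Rational(1, 2)) = Pow(Add(-936, 7), Rational(1, 2)) = Pow(-929, Rational(1, 2)) = Mul(I, Pow(929, Rational(1, 2)))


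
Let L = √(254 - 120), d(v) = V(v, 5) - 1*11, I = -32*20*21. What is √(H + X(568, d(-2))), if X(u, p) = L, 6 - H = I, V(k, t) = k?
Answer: √(13446 + √134) ≈ 116.01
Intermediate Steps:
I = -13440 (I = -640*21 = -13440)
H = 13446 (H = 6 - 1*(-13440) = 6 + 13440 = 13446)
d(v) = -11 + v (d(v) = v - 1*11 = v - 11 = -11 + v)
L = √134 ≈ 11.576
X(u, p) = √134
√(H + X(568, d(-2))) = √(13446 + √134)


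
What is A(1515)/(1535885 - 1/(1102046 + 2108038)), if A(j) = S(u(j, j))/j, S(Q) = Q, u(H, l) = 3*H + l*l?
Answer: 4872907512/4930319864339 ≈ 0.00098835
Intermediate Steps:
u(H, l) = l² + 3*H (u(H, l) = 3*H + l² = l² + 3*H)
A(j) = (j² + 3*j)/j
A(1515)/(1535885 - 1/(1102046 + 2108038)) = (3 + 1515)/(1535885 - 1/(1102046 + 2108038)) = 1518/(1535885 - 1/3210084) = 1518/(4930319864339/3210084) = 1518*(3210084/4930319864339) = 4872907512/4930319864339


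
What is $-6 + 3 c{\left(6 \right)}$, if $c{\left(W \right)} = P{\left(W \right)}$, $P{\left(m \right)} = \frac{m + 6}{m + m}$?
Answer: $-3$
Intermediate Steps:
$P{\left(m \right)} = \frac{6 + m}{2 m}$
$c{\left(W \right)} = \frac{6 + W}{2 W}$
$-6 + 3 c{\left(6 \right)} = -6 + 3 \frac{6 + 6}{2 \cdot 6} = -6 + 3 \cdot \frac{1}{2} \cdot \frac{1}{6} \cdot 12 = -6 + 3 \cdot 1 = -6 + 3 = -3$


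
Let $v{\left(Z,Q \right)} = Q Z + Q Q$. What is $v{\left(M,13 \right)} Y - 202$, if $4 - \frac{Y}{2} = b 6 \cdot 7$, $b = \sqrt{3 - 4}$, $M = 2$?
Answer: $1358 - 16380 i \approx 1358.0 - 16380.0 i$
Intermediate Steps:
$b = i$ ($b = \sqrt{-1} = i \approx 1.0 i$)
$v{\left(Z,Q \right)} = Q^{2} + Q Z$ ($v{\left(Z,Q \right)} = Q Z + Q^{2} = Q^{2} + Q Z$)
$Y = 8 - 84 i$ ($Y = 8 - 2 i 6 \cdot 7 = 8 - 2 \cdot 6 i 7 = 8 - 2 \cdot 42 i = 8 - 84 i \approx 8.0 - 84.0 i$)
$v{\left(M,13 \right)} Y - 202 = 13 \left(13 + 2\right) \left(8 - 84 i\right) - 202 = 13 \cdot 15 \left(8 - 84 i\right) - 202 = 195 \left(8 - 84 i\right) - 202 = \left(1560 - 16380 i\right) - 202 = 1358 - 16380 i$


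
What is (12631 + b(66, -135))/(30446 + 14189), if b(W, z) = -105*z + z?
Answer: 26671/44635 ≈ 0.59754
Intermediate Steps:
b(W, z) = -104*z
(12631 + b(66, -135))/(30446 + 14189) = (12631 - 104*(-135))/(30446 + 14189) = (12631 + 14040)/44635 = 26671*(1/44635) = 26671/44635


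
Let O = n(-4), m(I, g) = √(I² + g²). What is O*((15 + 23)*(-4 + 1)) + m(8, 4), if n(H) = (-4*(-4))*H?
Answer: 7296 + 4*√5 ≈ 7304.9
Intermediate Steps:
n(H) = 16*H
O = -64 (O = 16*(-4) = -64)
O*((15 + 23)*(-4 + 1)) + m(8, 4) = -64*(15 + 23)*(-4 + 1) + √(8² + 4²) = -2432*(-3) + √(64 + 16) = -64*(-114) + √80 = 7296 + 4*√5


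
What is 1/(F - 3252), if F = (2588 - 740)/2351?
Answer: -2351/7643604 ≈ -0.00030758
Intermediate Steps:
F = 1848/2351 (F = 1848*(1/2351) = 1848/2351 ≈ 0.78605)
1/(F - 3252) = 1/(1848/2351 - 3252) = 1/(-7643604/2351) = -2351/7643604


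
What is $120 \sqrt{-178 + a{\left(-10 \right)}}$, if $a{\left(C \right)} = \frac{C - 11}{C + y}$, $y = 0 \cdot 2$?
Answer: $12 i \sqrt{17590} \approx 1591.5 i$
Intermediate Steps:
$y = 0$
$a{\left(C \right)} = \frac{-11 + C}{C}$ ($a{\left(C \right)} = \frac{C - 11}{C + 0} = \frac{-11 + C}{C}$)
$120 \sqrt{-178 + a{\left(-10 \right)}} = 120 \sqrt{-178 + \frac{-11 - 10}{-10}} = 120 \sqrt{-178 - - \frac{21}{10}} = 120 \sqrt{-178 + \frac{21}{10}} = 120 \sqrt{- \frac{1759}{10}} = 120 \frac{i \sqrt{17590}}{10} = 12 i \sqrt{17590}$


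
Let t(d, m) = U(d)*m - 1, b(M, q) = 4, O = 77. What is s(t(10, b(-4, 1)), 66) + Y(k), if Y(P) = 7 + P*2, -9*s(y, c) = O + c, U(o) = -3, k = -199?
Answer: -3662/9 ≈ -406.89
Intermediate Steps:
t(d, m) = -1 - 3*m (t(d, m) = -3*m - 1 = -1 - 3*m)
s(y, c) = -77/9 - c/9 (s(y, c) = -(77 + c)/9 = -77/9 - c/9)
Y(P) = 7 + 2*P
s(t(10, b(-4, 1)), 66) + Y(k) = (-77/9 - 1/9*66) + (7 + 2*(-199)) = (-77/9 - 22/3) + (7 - 398) = -143/9 - 391 = -3662/9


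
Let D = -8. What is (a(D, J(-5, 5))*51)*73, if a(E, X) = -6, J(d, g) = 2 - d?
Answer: -22338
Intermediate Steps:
(a(D, J(-5, 5))*51)*73 = -6*51*73 = -306*73 = -22338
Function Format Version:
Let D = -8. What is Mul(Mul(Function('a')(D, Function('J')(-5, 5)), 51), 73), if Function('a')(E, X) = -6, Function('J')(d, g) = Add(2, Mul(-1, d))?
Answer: -22338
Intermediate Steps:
Mul(Mul(Function('a')(D, Function('J')(-5, 5)), 51), 73) = Mul(Mul(-6, 51), 73) = Mul(-306, 73) = -22338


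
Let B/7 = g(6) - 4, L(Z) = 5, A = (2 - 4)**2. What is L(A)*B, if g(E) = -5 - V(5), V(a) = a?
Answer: -490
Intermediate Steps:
A = 4 (A = (-2)**2 = 4)
g(E) = -10 (g(E) = -5 - 1*5 = -5 - 5 = -10)
B = -98 (B = 7*(-10 - 4) = 7*(-14) = -98)
L(A)*B = 5*(-98) = -490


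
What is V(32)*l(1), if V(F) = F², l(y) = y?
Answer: 1024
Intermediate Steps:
V(32)*l(1) = 32²*1 = 1024*1 = 1024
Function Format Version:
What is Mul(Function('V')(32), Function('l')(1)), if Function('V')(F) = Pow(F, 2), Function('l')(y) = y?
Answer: 1024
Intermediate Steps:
Mul(Function('V')(32), Function('l')(1)) = Mul(Pow(32, 2), 1) = Mul(1024, 1) = 1024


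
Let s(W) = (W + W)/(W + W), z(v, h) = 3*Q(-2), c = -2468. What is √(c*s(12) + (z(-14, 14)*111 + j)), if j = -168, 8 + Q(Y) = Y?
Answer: I*√5966 ≈ 77.24*I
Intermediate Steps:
Q(Y) = -8 + Y
z(v, h) = -30 (z(v, h) = 3*(-8 - 2) = 3*(-10) = -30)
s(W) = 1 (s(W) = (2*W)/((2*W)) = (2*W)*(1/(2*W)) = 1)
√(c*s(12) + (z(-14, 14)*111 + j)) = √(-2468*1 + (-30*111 - 168)) = √(-2468 + (-3330 - 168)) = √(-2468 - 3498) = √(-5966) = I*√5966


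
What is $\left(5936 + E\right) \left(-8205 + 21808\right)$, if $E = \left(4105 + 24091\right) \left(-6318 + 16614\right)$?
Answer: $3949113483056$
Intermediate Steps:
$E = 290306016$ ($E = 28196 \cdot 10296 = 290306016$)
$\left(5936 + E\right) \left(-8205 + 21808\right) = \left(5936 + 290306016\right) \left(-8205 + 21808\right) = 290311952 \cdot 13603 = 3949113483056$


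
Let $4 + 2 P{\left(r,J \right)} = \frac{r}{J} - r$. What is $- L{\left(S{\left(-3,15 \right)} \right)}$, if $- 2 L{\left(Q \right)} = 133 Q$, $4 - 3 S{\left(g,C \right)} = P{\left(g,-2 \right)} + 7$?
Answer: $- \frac{1729}{24} \approx -72.042$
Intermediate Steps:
$P{\left(r,J \right)} = -2 - \frac{r}{2} + \frac{r}{2 J}$ ($P{\left(r,J \right)} = -2 + \frac{\frac{r}{J} - r}{2} = -2 + \frac{- r + \frac{r}{J}}{2} = -2 - \left(\frac{r}{2} - \frac{r}{2 J}\right) = -2 - \frac{r}{2} + \frac{r}{2 J}$)
$S{\left(g,C \right)} = - \frac{1}{3} + \frac{g}{4}$ ($S{\left(g,C \right)} = \frac{4}{3} - \frac{\frac{g - - 2 \left(4 + g\right)}{2 \left(-2\right)} + 7}{3} = \frac{4}{3} - \frac{\frac{1}{2} \left(- \frac{1}{2}\right) \left(g + \left(8 + 2 g\right)\right) + 7}{3} = \frac{4}{3} - \frac{\frac{1}{2} \left(- \frac{1}{2}\right) \left(8 + 3 g\right) + 7}{3} = \frac{4}{3} - \frac{\left(-2 - \frac{3 g}{4}\right) + 7}{3} = \frac{4}{3} - \frac{5 - \frac{3 g}{4}}{3} = \frac{4}{3} + \left(- \frac{5}{3} + \frac{g}{4}\right) = - \frac{1}{3} + \frac{g}{4}$)
$L{\left(Q \right)} = - \frac{133 Q}{2}$
$- L{\left(S{\left(-3,15 \right)} \right)} = - \frac{\left(-133\right) \left(- \frac{1}{3} + \frac{1}{4} \left(-3\right)\right)}{2} = - \frac{\left(-133\right) \left(- \frac{1}{3} - \frac{3}{4}\right)}{2} = - \frac{\left(-133\right) \left(-13\right)}{2 \cdot 12} = \left(-1\right) \frac{1729}{24} = - \frac{1729}{24}$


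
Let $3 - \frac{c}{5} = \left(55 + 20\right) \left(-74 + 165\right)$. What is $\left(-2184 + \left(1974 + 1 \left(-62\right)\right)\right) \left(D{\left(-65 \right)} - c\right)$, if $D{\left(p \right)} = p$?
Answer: $-9260240$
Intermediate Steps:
$c = -34110$ ($c = 15 - 5 \left(55 + 20\right) \left(-74 + 165\right) = 15 - 5 \cdot 75 \cdot 91 = 15 - 34125 = -34110$)
$\left(-2184 + \left(1974 + 1 \left(-62\right)\right)\right) \left(D{\left(-65 \right)} - c\right) = \left(-2184 + \left(1974 + 1 \left(-62\right)\right)\right) \left(-65 - -34110\right) = \left(-2184 + \left(1974 - 62\right)\right) \left(-65 + 34110\right) = \left(-2184 + 1912\right) 34045 = \left(-272\right) 34045 = -9260240$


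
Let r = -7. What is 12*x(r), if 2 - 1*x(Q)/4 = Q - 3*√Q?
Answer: 432 + 144*I*√7 ≈ 432.0 + 380.99*I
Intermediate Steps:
x(Q) = 8 - 4*Q + 12*√Q (x(Q) = 8 - 4*(Q - 3*√Q) = 8 + (-4*Q + 12*√Q) = 8 - 4*Q + 12*√Q)
12*x(r) = 12*(8 - 4*(-7) + 12*√(-7)) = 12*(8 + 28 + 12*(I*√7)) = 12*(8 + 28 + 12*I*√7) = 12*(36 + 12*I*√7) = 432 + 144*I*√7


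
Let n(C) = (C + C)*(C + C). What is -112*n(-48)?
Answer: -1032192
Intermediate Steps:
n(C) = 4*C**2 (n(C) = (2*C)*(2*C) = 4*C**2)
-112*n(-48) = -448*(-48)**2 = -448*2304 = -112*9216 = -1032192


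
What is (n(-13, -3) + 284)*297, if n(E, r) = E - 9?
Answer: 77814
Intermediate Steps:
n(E, r) = -9 + E
(n(-13, -3) + 284)*297 = ((-9 - 13) + 284)*297 = (-22 + 284)*297 = 262*297 = 77814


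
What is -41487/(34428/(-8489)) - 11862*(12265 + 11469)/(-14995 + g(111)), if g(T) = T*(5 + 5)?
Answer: 4860890337193/159344260 ≈ 30506.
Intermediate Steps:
g(T) = 10*T (g(T) = T*10 = 10*T)
-41487/(34428/(-8489)) - 11862*(12265 + 11469)/(-14995 + g(111)) = -41487/(34428/(-8489)) - 11862*(12265 + 11469)/(-14995 + 10*111) = -41487/(34428*(-1/8489)) - 11862*23734/(-14995 + 1110) = -41487/(-34428/8489) - 11862/((-13885*1/23734)) = -41487*(-8489/34428) - 11862/(-13885/23734) = 117394381/11476 - 11862*(-23734/13885) = 117394381/11476 + 281532708/13885 = 4860890337193/159344260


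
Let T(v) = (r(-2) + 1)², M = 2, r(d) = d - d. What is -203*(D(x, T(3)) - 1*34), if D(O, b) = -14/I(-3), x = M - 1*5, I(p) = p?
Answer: 17864/3 ≈ 5954.7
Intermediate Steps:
r(d) = 0
T(v) = 1 (T(v) = (0 + 1)² = 1² = 1)
x = -3 (x = 2 - 1*5 = 2 - 5 = -3)
D(O, b) = 14/3 (D(O, b) = -14/(-3) = -14*(-⅓) = 14/3)
-203*(D(x, T(3)) - 1*34) = -203*(14/3 - 1*34) = -203*(14/3 - 34) = -203*(-88/3) = 17864/3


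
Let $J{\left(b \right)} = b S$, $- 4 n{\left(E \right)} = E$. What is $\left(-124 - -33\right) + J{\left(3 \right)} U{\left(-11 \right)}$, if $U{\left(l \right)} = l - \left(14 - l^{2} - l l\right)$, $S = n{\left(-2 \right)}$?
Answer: $\frac{469}{2} \approx 234.5$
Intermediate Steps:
$n{\left(E \right)} = - \frac{E}{4}$
$S = \frac{1}{2}$ ($S = \left(- \frac{1}{4}\right) \left(-2\right) = \frac{1}{2} \approx 0.5$)
$U{\left(l \right)} = -14 + l + 2 l^{2}$ ($U{\left(l \right)} = l + \left(\left(l^{2} + l^{2}\right) - 14\right) = l + \left(2 l^{2} - 14\right) = l + \left(-14 + 2 l^{2}\right) = -14 + l + 2 l^{2}$)
$J{\left(b \right)} = \frac{b}{2}$ ($J{\left(b \right)} = b \frac{1}{2} = \frac{b}{2}$)
$\left(-124 - -33\right) + J{\left(3 \right)} U{\left(-11 \right)} = \left(-124 - -33\right) + \frac{1}{2} \cdot 3 \left(-14 - 11 + 2 \left(-11\right)^{2}\right) = \left(-124 + 33\right) + \frac{3 \left(-14 - 11 + 2 \cdot 121\right)}{2} = -91 + \frac{3 \left(-14 - 11 + 242\right)}{2} = -91 + \frac{3}{2} \cdot 217 = -91 + \frac{651}{2} = \frac{469}{2}$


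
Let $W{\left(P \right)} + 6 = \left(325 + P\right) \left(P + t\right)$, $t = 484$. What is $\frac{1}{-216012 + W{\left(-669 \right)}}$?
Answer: $- \frac{1}{152378} \approx -6.5626 \cdot 10^{-6}$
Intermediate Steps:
$W{\left(P \right)} = -6 + \left(325 + P\right) \left(484 + P\right)$ ($W{\left(P \right)} = -6 + \left(325 + P\right) \left(P + 484\right) = -6 + \left(325 + P\right) \left(484 + P\right)$)
$\frac{1}{-216012 + W{\left(-669 \right)}} = \frac{1}{-216012 + \left(157294 + \left(-669\right)^{2} + 809 \left(-669\right)\right)} = \frac{1}{-216012 + \left(157294 + 447561 - 541221\right)} = \frac{1}{-216012 + 63634} = \frac{1}{-152378} = - \frac{1}{152378}$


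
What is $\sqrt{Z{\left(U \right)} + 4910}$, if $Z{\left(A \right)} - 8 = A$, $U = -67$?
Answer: $21 \sqrt{11} \approx 69.649$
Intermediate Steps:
$Z{\left(A \right)} = 8 + A$
$\sqrt{Z{\left(U \right)} + 4910} = \sqrt{\left(8 - 67\right) + 4910} = \sqrt{-59 + 4910} = \sqrt{4851} = 21 \sqrt{11}$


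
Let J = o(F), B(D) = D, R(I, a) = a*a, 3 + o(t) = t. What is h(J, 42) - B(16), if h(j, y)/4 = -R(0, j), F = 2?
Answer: -20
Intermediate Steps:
o(t) = -3 + t
R(I, a) = a²
J = -1 (J = -3 + 2 = -1)
h(j, y) = -4*j² (h(j, y) = 4*(-j²) = -4*j²)
h(J, 42) - B(16) = -4*(-1)² - 1*16 = -4*1 - 16 = -4 - 16 = -20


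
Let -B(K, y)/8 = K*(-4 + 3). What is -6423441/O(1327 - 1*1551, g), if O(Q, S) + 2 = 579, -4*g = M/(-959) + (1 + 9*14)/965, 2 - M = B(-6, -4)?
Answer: -6423441/577 ≈ -11132.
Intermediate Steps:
B(K, y) = 8*K (B(K, y) = -8*K*(-4 + 3) = -8*K*(-1) = -(-8)*K = 8*K)
M = 50 (M = 2 - 8*(-6) = 2 - 1*(-48) = 2 + 48 = 50)
g = -73543/3701740 (g = -(50/(-959) + (1 + 9*14)/965)/4 = -(50*(-1/959) + (1 + 126)*(1/965))/4 = -(-50/959 + 127*(1/965))/4 = -(-50/959 + 127/965)/4 = -1/4*73543/925435 = -73543/3701740 ≈ -0.019867)
O(Q, S) = 577 (O(Q, S) = -2 + 579 = 577)
-6423441/O(1327 - 1*1551, g) = -6423441/577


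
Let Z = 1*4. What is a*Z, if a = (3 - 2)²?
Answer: 4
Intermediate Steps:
a = 1 (a = 1² = 1)
Z = 4
a*Z = 1*4 = 4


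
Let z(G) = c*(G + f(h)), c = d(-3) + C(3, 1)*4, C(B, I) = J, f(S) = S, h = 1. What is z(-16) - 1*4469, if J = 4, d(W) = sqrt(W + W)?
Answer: -4709 - 15*I*sqrt(6) ≈ -4709.0 - 36.742*I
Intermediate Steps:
d(W) = sqrt(2)*sqrt(W) (d(W) = sqrt(2*W) = sqrt(2)*sqrt(W))
C(B, I) = 4
c = 16 + I*sqrt(6) (c = sqrt(2)*sqrt(-3) + 4*4 = sqrt(2)*(I*sqrt(3)) + 16 = I*sqrt(6) + 16 = 16 + I*sqrt(6) ≈ 16.0 + 2.4495*I)
z(G) = (1 + G)*(16 + I*sqrt(6)) (z(G) = (16 + I*sqrt(6))*(G + 1) = (16 + I*sqrt(6))*(1 + G) = (1 + G)*(16 + I*sqrt(6)))
z(-16) - 1*4469 = (1 - 16)*(16 + I*sqrt(6)) - 1*4469 = -15*(16 + I*sqrt(6)) - 4469 = (-240 - 15*I*sqrt(6)) - 4469 = -4709 - 15*I*sqrt(6)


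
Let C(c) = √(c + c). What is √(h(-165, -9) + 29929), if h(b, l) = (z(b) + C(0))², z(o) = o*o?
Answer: √741230554 ≈ 27226.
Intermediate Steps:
C(c) = √2*√c (C(c) = √(2*c) = √2*√c)
z(o) = o²
h(b, l) = b⁴ (h(b, l) = (b² + √2*√0)² = (b² + √2*0)² = (b² + 0)² = (b²)² = b⁴)
√(h(-165, -9) + 29929) = √((-165)⁴ + 29929) = √(741200625 + 29929) = √741230554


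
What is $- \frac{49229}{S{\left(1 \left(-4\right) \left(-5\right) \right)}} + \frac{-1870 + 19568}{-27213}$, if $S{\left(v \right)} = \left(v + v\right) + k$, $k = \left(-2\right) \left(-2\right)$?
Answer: $- \frac{1340447489}{1197372} \approx -1119.5$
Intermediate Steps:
$k = 4$
$S{\left(v \right)} = 4 + 2 v$ ($S{\left(v \right)} = \left(v + v\right) + 4 = 2 v + 4 = 4 + 2 v$)
$- \frac{49229}{S{\left(1 \left(-4\right) \left(-5\right) \right)}} + \frac{-1870 + 19568}{-27213} = - \frac{49229}{4 + 2 \cdot 1 \left(-4\right) \left(-5\right)} + \frac{-1870 + 19568}{-27213} = - \frac{49229}{4 + 2 \left(\left(-4\right) \left(-5\right)\right)} + 17698 \left(- \frac{1}{27213}\right) = - \frac{49229}{4 + 2 \cdot 20} - \frac{17698}{27213} = - \frac{49229}{4 + 40} - \frac{17698}{27213} = - \frac{49229}{44} - \frac{17698}{27213} = - \frac{1340447489}{1197372}$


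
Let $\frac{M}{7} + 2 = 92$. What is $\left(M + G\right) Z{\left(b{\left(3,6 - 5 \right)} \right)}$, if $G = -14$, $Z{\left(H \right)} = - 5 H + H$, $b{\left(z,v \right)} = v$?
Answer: $-2464$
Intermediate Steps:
$Z{\left(H \right)} = - 4 H$
$M = 630$ ($M = -14 + 7 \cdot 92 = -14 + 644 = 630$)
$\left(M + G\right) Z{\left(b{\left(3,6 - 5 \right)} \right)} = \left(630 - 14\right) \left(- 4 \left(6 - 5\right)\right) = 616 \left(\left(-4\right) 1\right) = 616 \left(-4\right) = -2464$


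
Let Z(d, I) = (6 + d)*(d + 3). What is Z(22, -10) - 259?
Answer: 441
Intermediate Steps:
Z(d, I) = (3 + d)*(6 + d) (Z(d, I) = (6 + d)*(3 + d) = (3 + d)*(6 + d))
Z(22, -10) - 259 = (18 + 22² + 9*22) - 259 = (18 + 484 + 198) - 259 = 700 - 259 = 441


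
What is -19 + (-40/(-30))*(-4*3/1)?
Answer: -35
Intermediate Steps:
-19 + (-40/(-30))*(-4*3/1) = -19 + (-40*(-1/30))*(-12*1) = -19 + (4/3)*(-12) = -19 - 16 = -35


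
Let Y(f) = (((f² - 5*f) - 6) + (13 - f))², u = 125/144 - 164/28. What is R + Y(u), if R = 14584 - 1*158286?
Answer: -144409753775719631/1032386052096 ≈ -1.3988e+5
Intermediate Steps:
R = -143702 (R = 14584 - 158286 = -143702)
u = -5029/1008 (u = 125*(1/144) - 164*1/28 = 125/144 - 41/7 = -5029/1008 ≈ -4.9891)
Y(f) = (7 + f² - 6*f)² (Y(f) = ((-6 + f² - 5*f) + (13 - f))² = (7 + f² - 6*f)²)
R + Y(u) = -143702 + (7 + (-5029/1008)² - 6*(-5029/1008))² = -143702 + (7 + 25290841/1016064 + 5029/168)² = -143702 + (62818681/1016064)² = -143702 + 3946186682579761/1032386052096 = -144409753775719631/1032386052096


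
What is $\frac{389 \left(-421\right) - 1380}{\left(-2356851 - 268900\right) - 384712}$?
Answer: $\frac{165149}{3010463} \approx 0.054858$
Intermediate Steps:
$\frac{389 \left(-421\right) - 1380}{\left(-2356851 - 268900\right) - 384712} = \frac{-163769 - 1380}{\left(-2356851 + \left(-1077047 + 808147\right)\right) - 384712} = - \frac{165149}{\left(-2356851 - 268900\right) - 384712} = - \frac{165149}{-2625751 - 384712} = - \frac{165149}{-3010463} = \left(-165149\right) \left(- \frac{1}{3010463}\right) = \frac{165149}{3010463}$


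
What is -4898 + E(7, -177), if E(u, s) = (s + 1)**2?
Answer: 26078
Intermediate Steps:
E(u, s) = (1 + s)**2
-4898 + E(7, -177) = -4898 + (1 - 177)**2 = -4898 + (-176)**2 = -4898 + 30976 = 26078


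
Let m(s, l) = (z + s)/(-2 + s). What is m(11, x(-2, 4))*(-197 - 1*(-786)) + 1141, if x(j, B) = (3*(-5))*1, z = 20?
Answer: 28528/9 ≈ 3169.8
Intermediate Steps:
x(j, B) = -15 (x(j, B) = -15*1 = -15)
m(s, l) = (20 + s)/(-2 + s)
m(11, x(-2, 4))*(-197 - 1*(-786)) + 1141 = ((20 + 11)/(-2 + 11))*(-197 - 1*(-786)) + 1141 = (31/9)*(-197 + 786) + 1141 = ((⅑)*31)*589 + 1141 = (31/9)*589 + 1141 = 18259/9 + 1141 = 28528/9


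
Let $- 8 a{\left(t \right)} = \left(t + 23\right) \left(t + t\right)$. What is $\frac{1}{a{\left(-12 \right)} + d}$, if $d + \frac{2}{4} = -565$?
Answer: $- \frac{2}{1065} \approx -0.0018779$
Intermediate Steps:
$d = - \frac{1131}{2}$ ($d = - \frac{1}{2} - 565 = - \frac{1131}{2} \approx -565.5$)
$a{\left(t \right)} = - \frac{t \left(23 + t\right)}{4}$ ($a{\left(t \right)} = - \frac{\left(t + 23\right) \left(t + t\right)}{8} = - \frac{\left(23 + t\right) 2 t}{8} = - \frac{2 t \left(23 + t\right)}{8} = - \frac{t \left(23 + t\right)}{4}$)
$\frac{1}{a{\left(-12 \right)} + d} = \frac{1}{\left(- \frac{1}{4}\right) \left(-12\right) \left(23 - 12\right) - \frac{1131}{2}} = \frac{1}{\left(- \frac{1}{4}\right) \left(-12\right) 11 - \frac{1131}{2}} = \frac{1}{33 - \frac{1131}{2}} = \frac{1}{- \frac{1065}{2}} = - \frac{2}{1065}$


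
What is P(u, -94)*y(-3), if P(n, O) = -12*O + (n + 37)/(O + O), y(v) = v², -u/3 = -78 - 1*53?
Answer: 952353/94 ≈ 10131.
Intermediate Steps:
u = 393 (u = -3*(-78 - 1*53) = -3*(-78 - 53) = -3*(-131) = 393)
P(n, O) = -12*O + (37 + n)/(2*O) (P(n, O) = -12*O + (37 + n)/((2*O)) = -12*O + (37 + n)*(1/(2*O)) = -12*O + (37 + n)/(2*O))
P(u, -94)*y(-3) = ((½)*(37 + 393 - 24*(-94)²)/(-94))*(-3)² = ((½)*(-1/94)*(37 + 393 - 24*8836))*9 = ((½)*(-1/94)*(37 + 393 - 212064))*9 = ((½)*(-1/94)*(-211634))*9 = (105817/94)*9 = 952353/94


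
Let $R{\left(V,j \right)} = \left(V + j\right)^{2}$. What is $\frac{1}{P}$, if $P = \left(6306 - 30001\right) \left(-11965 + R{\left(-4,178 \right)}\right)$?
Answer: $- \frac{1}{433879145} \approx -2.3048 \cdot 10^{-9}$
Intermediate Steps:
$P = -433879145$ ($P = \left(6306 - 30001\right) \left(-11965 + \left(-4 + 178\right)^{2}\right) = - 23695 \left(-11965 + 174^{2}\right) = - 23695 \left(-11965 + 30276\right) = \left(-23695\right) 18311 = -433879145$)
$\frac{1}{P} = \frac{1}{-433879145} = - \frac{1}{433879145}$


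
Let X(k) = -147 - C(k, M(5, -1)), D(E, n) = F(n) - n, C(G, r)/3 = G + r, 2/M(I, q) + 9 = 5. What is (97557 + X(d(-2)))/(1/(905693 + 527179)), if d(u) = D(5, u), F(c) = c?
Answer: 139578210828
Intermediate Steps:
M(I, q) = -½ (M(I, q) = 2/(-9 + 5) = 2/(-4) = 2*(-¼) = -½)
C(G, r) = 3*G + 3*r (C(G, r) = 3*(G + r) = 3*G + 3*r)
D(E, n) = 0 (D(E, n) = n - n = 0)
d(u) = 0
X(k) = -291/2 - 3*k (X(k) = -147 - (3*k + 3*(-½)) = -147 - (3*k - 3/2) = -147 - (-3/2 + 3*k) = -147 + (3/2 - 3*k) = -291/2 - 3*k)
(97557 + X(d(-2)))/(1/(905693 + 527179)) = (97557 + (-291/2 - 3*0))/(1/(905693 + 527179)) = (97557 + (-291/2 + 0))/(1/1432872) = (97557 - 291/2)/(1/1432872) = (194823/2)*1432872 = 139578210828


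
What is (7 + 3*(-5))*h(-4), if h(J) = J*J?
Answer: -128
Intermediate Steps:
h(J) = J²
(7 + 3*(-5))*h(-4) = (7 + 3*(-5))*(-4)² = (7 - 15)*16 = -8*16 = -128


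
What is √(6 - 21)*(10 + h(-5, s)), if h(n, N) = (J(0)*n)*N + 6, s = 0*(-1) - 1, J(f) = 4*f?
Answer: 16*I*√15 ≈ 61.968*I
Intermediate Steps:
s = -1 (s = 0 - 1 = -1)
h(n, N) = 6 (h(n, N) = ((4*0)*n)*N + 6 = (0*n)*N + 6 = 0*N + 6 = 0 + 6 = 6)
√(6 - 21)*(10 + h(-5, s)) = √(6 - 21)*(10 + 6) = √(-15)*16 = (I*√15)*16 = 16*I*√15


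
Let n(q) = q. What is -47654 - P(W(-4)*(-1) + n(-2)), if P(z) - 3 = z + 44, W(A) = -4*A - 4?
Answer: -47687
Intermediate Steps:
W(A) = -4 - 4*A
P(z) = 47 + z (P(z) = 3 + (z + 44) = 3 + (44 + z) = 47 + z)
-47654 - P(W(-4)*(-1) + n(-2)) = -47654 - (47 + ((-4 - 4*(-4))*(-1) - 2)) = -47654 - (47 + ((-4 + 16)*(-1) - 2)) = -47654 - (47 + (12*(-1) - 2)) = -47654 - (47 + (-12 - 2)) = -47654 - (47 - 14) = -47654 - 1*33 = -47654 - 33 = -47687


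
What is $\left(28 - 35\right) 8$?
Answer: $-56$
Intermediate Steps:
$\left(28 - 35\right) 8 = \left(-7\right) 8 = -56$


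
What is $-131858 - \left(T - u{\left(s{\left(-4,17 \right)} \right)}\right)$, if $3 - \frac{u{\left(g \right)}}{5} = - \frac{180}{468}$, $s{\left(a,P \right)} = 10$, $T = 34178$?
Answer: $- \frac{2158248}{13} \approx -1.6602 \cdot 10^{5}$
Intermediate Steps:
$u{\left(g \right)} = \frac{220}{13}$ ($u{\left(g \right)} = 15 - 5 \left(- \frac{180}{468}\right) = 15 - 5 \left(\left(-180\right) \frac{1}{468}\right) = 15 - - \frac{25}{13} = 15 + \frac{25}{13} = \frac{220}{13}$)
$-131858 - \left(T - u{\left(s{\left(-4,17 \right)} \right)}\right) = -131858 + \left(\frac{220}{13} - 34178\right) = -131858 - \frac{444094}{13} = - \frac{2158248}{13}$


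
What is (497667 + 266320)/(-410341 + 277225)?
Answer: -763987/133116 ≈ -5.7393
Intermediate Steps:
(497667 + 266320)/(-410341 + 277225) = 763987/(-133116) = 763987*(-1/133116) = -763987/133116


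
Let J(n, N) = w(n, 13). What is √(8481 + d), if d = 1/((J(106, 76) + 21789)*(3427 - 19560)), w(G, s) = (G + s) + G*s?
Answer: √1196925493182771761526/375673038 ≈ 92.092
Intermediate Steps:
w(G, s) = G + s + G*s
J(n, N) = 13 + 14*n (J(n, N) = n + 13 + n*13 = n + 13 + 13*n = 13 + 14*n)
d = -1/375673038 (d = 1/(((13 + 14*106) + 21789)*(3427 - 19560)) = 1/(((13 + 1484) + 21789)*(-16133)) = -1/16133/(1497 + 21789) = -1/16133/23286 = (1/23286)*(-1/16133) = -1/375673038 ≈ -2.6619e-9)
√(8481 + d) = √(8481 - 1/375673038) = √(3186083035277/375673038) = √1196925493182771761526/375673038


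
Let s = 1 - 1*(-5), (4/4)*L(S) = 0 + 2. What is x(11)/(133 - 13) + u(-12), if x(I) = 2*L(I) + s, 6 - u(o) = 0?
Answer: 73/12 ≈ 6.0833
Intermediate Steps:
u(o) = 6 (u(o) = 6 - 1*0 = 6 + 0 = 6)
L(S) = 2 (L(S) = 0 + 2 = 2)
s = 6 (s = 1 + 5 = 6)
x(I) = 10 (x(I) = 2*2 + 6 = 4 + 6 = 10)
x(11)/(133 - 13) + u(-12) = 10/(133 - 13) + 6 = 10/120 + 6 = (1/120)*10 + 6 = 1/12 + 6 = 73/12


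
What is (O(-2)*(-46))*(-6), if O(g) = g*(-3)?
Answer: 1656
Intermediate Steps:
O(g) = -3*g
(O(-2)*(-46))*(-6) = (-3*(-2)*(-46))*(-6) = (6*(-46))*(-6) = -276*(-6) = 1656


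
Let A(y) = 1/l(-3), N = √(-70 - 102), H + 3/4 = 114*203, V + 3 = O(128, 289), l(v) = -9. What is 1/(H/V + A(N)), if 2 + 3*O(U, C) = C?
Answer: 10008/2498143 ≈ 0.0040062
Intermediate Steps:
O(U, C) = -⅔ + C/3
V = 278/3 (V = -3 + (-⅔ + (⅓)*289) = -3 + (-⅔ + 289/3) = -3 + 287/3 = 278/3 ≈ 92.667)
H = 92565/4 (H = -¾ + 114*203 = -¾ + 23142 = 92565/4 ≈ 23141.)
N = 2*I*√43 (N = √(-172) = 2*I*√43 ≈ 13.115*I)
A(y) = -⅑ (A(y) = 1/(-9) = -⅑)
1/(H/V + A(N)) = 1/(92565/(4*(278/3)) - ⅑) = 1/((92565/4)*(3/278) - ⅑) = 1/(277695/1112 - ⅑) = 1/(2498143/10008) = 10008/2498143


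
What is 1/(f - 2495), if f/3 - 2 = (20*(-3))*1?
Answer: -1/2669 ≈ -0.00037467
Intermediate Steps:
f = -174 (f = 6 + 3*((20*(-3))*1) = 6 + 3*(-60*1) = 6 + 3*(-60) = 6 - 180 = -174)
1/(f - 2495) = 1/(-174 - 2495) = 1/(-2669) = -1/2669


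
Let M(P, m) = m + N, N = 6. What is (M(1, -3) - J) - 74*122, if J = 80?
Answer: -9105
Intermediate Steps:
M(P, m) = 6 + m (M(P, m) = m + 6 = 6 + m)
(M(1, -3) - J) - 74*122 = ((6 - 3) - 1*80) - 74*122 = (3 - 80) - 9028 = -77 - 9028 = -9105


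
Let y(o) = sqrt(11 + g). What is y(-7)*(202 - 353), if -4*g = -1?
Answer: -453*sqrt(5)/2 ≈ -506.47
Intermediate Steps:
g = 1/4 (g = -1/4*(-1) = 1/4 ≈ 0.25000)
y(o) = 3*sqrt(5)/2 (y(o) = sqrt(11 + 1/4) = sqrt(45/4) = 3*sqrt(5)/2)
y(-7)*(202 - 353) = (3*sqrt(5)/2)*(202 - 353) = (3*sqrt(5)/2)*(-151) = -453*sqrt(5)/2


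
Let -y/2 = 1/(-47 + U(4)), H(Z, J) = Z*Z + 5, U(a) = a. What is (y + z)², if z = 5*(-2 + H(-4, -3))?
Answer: 16703569/1849 ≈ 9033.8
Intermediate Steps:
H(Z, J) = 5 + Z² (H(Z, J) = Z² + 5 = 5 + Z²)
z = 95 (z = 5*(-2 + (5 + (-4)²)) = 5*(-2 + (5 + 16)) = 5*(-2 + 21) = 5*19 = 95)
y = 2/43 (y = -2/(-47 + 4) = -2/(-43) = -2*(-1/43) = 2/43 ≈ 0.046512)
(y + z)² = (2/43 + 95)² = (4087/43)² = 16703569/1849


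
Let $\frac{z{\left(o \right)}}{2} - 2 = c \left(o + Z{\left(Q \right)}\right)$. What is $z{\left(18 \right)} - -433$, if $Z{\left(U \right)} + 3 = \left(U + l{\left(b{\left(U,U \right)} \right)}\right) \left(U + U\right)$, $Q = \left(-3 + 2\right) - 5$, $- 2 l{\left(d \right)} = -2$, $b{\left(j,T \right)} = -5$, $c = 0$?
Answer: $437$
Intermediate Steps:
$l{\left(d \right)} = 1$ ($l{\left(d \right)} = \left(- \frac{1}{2}\right) \left(-2\right) = 1$)
$Q = -6$ ($Q = -1 - 5 = -6$)
$Z{\left(U \right)} = -3 + 2 U \left(1 + U\right)$ ($Z{\left(U \right)} = -3 + \left(U + 1\right) \left(U + U\right) = -3 + \left(1 + U\right) 2 U = -3 + 2 U \left(1 + U\right)$)
$z{\left(o \right)} = 4$ ($z{\left(o \right)} = 4 + 2 \cdot 0 \left(o + \left(-3 + 2 \left(-6\right) + 2 \left(-6\right)^{2}\right)\right) = 4 + 2 \cdot 0 \left(o - -57\right) = 4 + 2 \cdot 0 \left(o + 57\right) = 4 + 2 \cdot 0 \left(57 + o\right) = 4 + 2 \cdot 0 = 4 + 0 = 4$)
$z{\left(18 \right)} - -433 = 4 - -433 = 4 + 433 = 437$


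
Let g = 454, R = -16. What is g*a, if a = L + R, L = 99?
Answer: 37682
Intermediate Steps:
a = 83 (a = 99 - 16 = 83)
g*a = 454*83 = 37682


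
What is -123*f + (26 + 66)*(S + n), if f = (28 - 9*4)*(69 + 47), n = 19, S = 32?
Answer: 118836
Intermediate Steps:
f = -928 (f = (28 - 36)*116 = -8*116 = -928)
-123*f + (26 + 66)*(S + n) = -123*(-928) + (26 + 66)*(32 + 19) = 114144 + 92*51 = 114144 + 4692 = 118836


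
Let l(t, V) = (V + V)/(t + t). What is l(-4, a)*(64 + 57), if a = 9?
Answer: -1089/4 ≈ -272.25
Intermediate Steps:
l(t, V) = V/t (l(t, V) = (2*V)/((2*t)) = (2*V)*(1/(2*t)) = V/t)
l(-4, a)*(64 + 57) = (9/(-4))*(64 + 57) = (9*(-¼))*121 = -9/4*121 = -1089/4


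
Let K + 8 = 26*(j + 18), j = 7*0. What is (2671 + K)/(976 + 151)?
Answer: 3131/1127 ≈ 2.7782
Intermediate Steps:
j = 0
K = 460 (K = -8 + 26*(0 + 18) = -8 + 26*18 = -8 + 468 = 460)
(2671 + K)/(976 + 151) = (2671 + 460)/(976 + 151) = 3131/1127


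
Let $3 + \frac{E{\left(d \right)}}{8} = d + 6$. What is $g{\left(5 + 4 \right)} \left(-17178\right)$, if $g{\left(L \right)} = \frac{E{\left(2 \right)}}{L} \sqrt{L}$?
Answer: $-229040$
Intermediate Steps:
$E{\left(d \right)} = 24 + 8 d$ ($E{\left(d \right)} = -24 + 8 \left(d + 6\right) = -24 + 8 \left(6 + d\right) = -24 + \left(48 + 8 d\right) = 24 + 8 d$)
$g{\left(L \right)} = \frac{40}{\sqrt{L}}$ ($g{\left(L \right)} = \frac{24 + 8 \cdot 2}{L} \sqrt{L} = \frac{24 + 16}{L} \sqrt{L} = \frac{40}{L} \sqrt{L} = \frac{40}{\sqrt{L}}$)
$g{\left(5 + 4 \right)} \left(-17178\right) = \frac{40}{\sqrt{5 + 4}} \left(-17178\right) = \frac{40}{3} \left(-17178\right) = -229040$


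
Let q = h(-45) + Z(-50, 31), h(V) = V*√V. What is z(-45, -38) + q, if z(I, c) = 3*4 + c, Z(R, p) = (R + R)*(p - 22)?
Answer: -926 - 135*I*√5 ≈ -926.0 - 301.87*I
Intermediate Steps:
Z(R, p) = 2*R*(-22 + p) (Z(R, p) = (2*R)*(-22 + p) = 2*R*(-22 + p))
z(I, c) = 12 + c
h(V) = V^(3/2)
q = -900 - 135*I*√5 (q = (-45)^(3/2) + 2*(-50)*(-22 + 31) = -135*I*√5 + 2*(-50)*9 = -135*I*√5 - 900 = -900 - 135*I*√5 ≈ -900.0 - 301.87*I)
z(-45, -38) + q = (12 - 38) + (-900 - 135*I*√5) = -26 + (-900 - 135*I*√5) = -926 - 135*I*√5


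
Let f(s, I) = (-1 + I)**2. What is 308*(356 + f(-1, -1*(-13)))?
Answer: 154000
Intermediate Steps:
308*(356 + f(-1, -1*(-13))) = 308*(356 + (-1 - 1*(-13))**2) = 308*(356 + (-1 + 13)**2) = 308*(356 + 12**2) = 308*(356 + 144) = 308*500 = 154000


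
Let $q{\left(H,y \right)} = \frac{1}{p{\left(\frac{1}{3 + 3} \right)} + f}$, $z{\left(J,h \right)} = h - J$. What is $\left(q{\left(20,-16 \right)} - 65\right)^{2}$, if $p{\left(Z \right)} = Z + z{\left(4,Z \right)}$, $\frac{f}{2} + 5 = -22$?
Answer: $\frac{126517504}{29929} \approx 4227.3$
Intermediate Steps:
$f = -54$ ($f = -10 + 2 \left(-22\right) = -10 - 44 = -54$)
$p{\left(Z \right)} = -4 + 2 Z$ ($p{\left(Z \right)} = Z + \left(Z - 4\right) = Z + \left(-4 + Z\right) = -4 + 2 Z$)
$q{\left(H,y \right)} = - \frac{3}{173}$ ($q{\left(H,y \right)} = \frac{1}{\left(-4 + \frac{2}{3 + 3}\right) - 54} = \frac{1}{\left(-4 + \frac{2}{6}\right) - 54} = \frac{1}{\left(-4 + 2 \cdot \frac{1}{6}\right) - 54} = \frac{1}{\left(-4 + \frac{1}{3}\right) - 54} = \frac{1}{- \frac{11}{3} - 54} = \frac{1}{- \frac{173}{3}} = - \frac{3}{173}$)
$\left(q{\left(20,-16 \right)} - 65\right)^{2} = \left(- \frac{3}{173} - 65\right)^{2} = \left(- \frac{11248}{173}\right)^{2} = \frac{126517504}{29929}$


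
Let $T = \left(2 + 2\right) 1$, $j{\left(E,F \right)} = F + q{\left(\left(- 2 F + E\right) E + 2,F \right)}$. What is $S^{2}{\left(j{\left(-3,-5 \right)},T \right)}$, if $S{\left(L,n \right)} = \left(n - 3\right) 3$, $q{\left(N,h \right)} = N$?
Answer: $9$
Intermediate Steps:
$j{\left(E,F \right)} = 2 + F + E \left(E - 2 F\right)$ ($j{\left(E,F \right)} = F + \left(\left(- 2 F + E\right) E + 2\right) = F + \left(\left(E - 2 F\right) E + 2\right) = F + \left(E \left(E - 2 F\right) + 2\right) = F + \left(2 + E \left(E - 2 F\right)\right) = 2 + F + E \left(E - 2 F\right)$)
$T = 4$ ($T = 4 \cdot 1 = 4$)
$S{\left(L,n \right)} = -9 + 3 n$ ($S{\left(L,n \right)} = \left(-3 + n\right) 3 = -9 + 3 n$)
$S^{2}{\left(j{\left(-3,-5 \right)},T \right)} = \left(-9 + 3 \cdot 4\right)^{2} = \left(-9 + 12\right)^{2} = 3^{2} = 9$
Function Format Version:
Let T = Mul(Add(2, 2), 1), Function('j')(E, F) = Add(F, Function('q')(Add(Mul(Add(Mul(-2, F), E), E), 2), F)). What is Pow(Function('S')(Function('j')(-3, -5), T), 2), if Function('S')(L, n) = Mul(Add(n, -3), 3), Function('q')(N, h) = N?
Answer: 9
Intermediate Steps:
Function('j')(E, F) = Add(2, F, Mul(E, Add(E, Mul(-2, F)))) (Function('j')(E, F) = Add(F, Add(Mul(Add(Mul(-2, F), E), E), 2)) = Add(F, Add(Mul(Add(E, Mul(-2, F)), E), 2)) = Add(F, Add(Mul(E, Add(E, Mul(-2, F))), 2)) = Add(F, Add(2, Mul(E, Add(E, Mul(-2, F))))) = Add(2, F, Mul(E, Add(E, Mul(-2, F)))))
T = 4 (T = Mul(4, 1) = 4)
Function('S')(L, n) = Add(-9, Mul(3, n)) (Function('S')(L, n) = Mul(Add(-3, n), 3) = Add(-9, Mul(3, n)))
Pow(Function('S')(Function('j')(-3, -5), T), 2) = Pow(Add(-9, Mul(3, 4)), 2) = Pow(Add(-9, 12), 2) = Pow(3, 2) = 9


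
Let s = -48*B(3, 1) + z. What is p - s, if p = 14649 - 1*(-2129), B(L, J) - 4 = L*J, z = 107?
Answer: 17007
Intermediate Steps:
B(L, J) = 4 + J*L (B(L, J) = 4 + L*J = 4 + J*L)
s = -229 (s = -48*(4 + 1*3) + 107 = -48*(4 + 3) + 107 = -48*7 + 107 = -336 + 107 = -229)
p = 16778 (p = 14649 + 2129 = 16778)
p - s = 16778 - 1*(-229) = 16778 + 229 = 17007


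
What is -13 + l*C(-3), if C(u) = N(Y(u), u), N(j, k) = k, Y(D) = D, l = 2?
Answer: -19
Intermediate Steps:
C(u) = u
-13 + l*C(-3) = -13 + 2*(-3) = -13 - 6 = -19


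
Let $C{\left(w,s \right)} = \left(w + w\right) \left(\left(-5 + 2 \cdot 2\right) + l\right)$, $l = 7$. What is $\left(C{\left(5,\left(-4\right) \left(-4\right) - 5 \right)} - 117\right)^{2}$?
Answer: $3249$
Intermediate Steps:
$C{\left(w,s \right)} = 12 w$ ($C{\left(w,s \right)} = \left(w + w\right) \left(\left(-5 + 2 \cdot 2\right) + 7\right) = 2 w \left(\left(-5 + 4\right) + 7\right) = 2 w \left(-1 + 7\right) = 2 w 6 = 12 w$)
$\left(C{\left(5,\left(-4\right) \left(-4\right) - 5 \right)} - 117\right)^{2} = \left(12 \cdot 5 - 117\right)^{2} = \left(60 - 117\right)^{2} = \left(-57\right)^{2} = 3249$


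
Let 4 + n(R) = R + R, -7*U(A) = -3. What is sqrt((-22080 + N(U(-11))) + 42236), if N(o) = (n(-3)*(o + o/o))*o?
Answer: 4*sqrt(61709)/7 ≈ 141.95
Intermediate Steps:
U(A) = 3/7 (U(A) = -1/7*(-3) = 3/7)
n(R) = -4 + 2*R (n(R) = -4 + (R + R) = -4 + 2*R)
N(o) = o*(-10 - 10*o) (N(o) = ((-4 + 2*(-3))*(o + o/o))*o = ((-4 - 6)*(o + 1))*o = (-10*(1 + o))*o = (-10 - 10*o)*o = o*(-10 - 10*o))
sqrt((-22080 + N(U(-11))) + 42236) = sqrt((-22080 - 10*3/7*(1 + 3/7)) + 42236) = sqrt((-22080 - 10*3/7*10/7) + 42236) = sqrt((-22080 - 300/49) + 42236) = sqrt(-1082220/49 + 42236) = sqrt(987344/49) = 4*sqrt(61709)/7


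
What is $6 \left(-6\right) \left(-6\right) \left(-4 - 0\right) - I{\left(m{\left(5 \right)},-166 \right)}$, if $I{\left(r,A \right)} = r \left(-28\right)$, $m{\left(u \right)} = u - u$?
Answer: $-864$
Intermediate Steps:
$m{\left(u \right)} = 0$
$I{\left(r,A \right)} = - 28 r$
$6 \left(-6\right) \left(-6\right) \left(-4 - 0\right) - I{\left(m{\left(5 \right)},-166 \right)} = 6 \left(-6\right) \left(-6\right) \left(-4 - 0\right) - \left(-28\right) 0 = \left(-36\right) \left(-6\right) \left(-4 + 0\right) - 0 = 216 \left(-4\right) + 0 = -864 + 0 = -864$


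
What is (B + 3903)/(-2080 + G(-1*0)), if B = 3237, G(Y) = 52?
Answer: -595/169 ≈ -3.5207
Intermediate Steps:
(B + 3903)/(-2080 + G(-1*0)) = (3237 + 3903)/(-2080 + 52) = 7140/(-2028) = 7140*(-1/2028) = -595/169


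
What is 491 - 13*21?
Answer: 218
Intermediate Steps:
491 - 13*21 = 491 - 1*273 = 491 - 273 = 218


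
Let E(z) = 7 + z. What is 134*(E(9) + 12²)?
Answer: 21440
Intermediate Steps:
134*(E(9) + 12²) = 134*((7 + 9) + 12²) = 134*(16 + 144) = 134*160 = 21440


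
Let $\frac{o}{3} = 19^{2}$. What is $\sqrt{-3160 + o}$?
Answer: $i \sqrt{2077} \approx 45.574 i$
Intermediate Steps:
$o = 1083$ ($o = 3 \cdot 19^{2} = 3 \cdot 361 = 1083$)
$\sqrt{-3160 + o} = \sqrt{-3160 + 1083} = \sqrt{-2077} = i \sqrt{2077}$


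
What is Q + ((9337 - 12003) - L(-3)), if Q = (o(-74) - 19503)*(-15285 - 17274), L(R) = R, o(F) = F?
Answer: 637404880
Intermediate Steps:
Q = 637407543 (Q = (-74 - 19503)*(-15285 - 17274) = -19577*(-32559) = 637407543)
Q + ((9337 - 12003) - L(-3)) = 637407543 + ((9337 - 12003) - 1*(-3)) = 637407543 + (-2666 + 3) = 637407543 - 2663 = 637404880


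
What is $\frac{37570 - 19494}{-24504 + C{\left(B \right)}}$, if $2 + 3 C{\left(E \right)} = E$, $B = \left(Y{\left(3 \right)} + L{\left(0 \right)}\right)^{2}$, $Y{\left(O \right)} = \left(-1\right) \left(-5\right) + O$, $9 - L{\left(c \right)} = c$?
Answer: $- \frac{54228}{73225} \approx -0.74057$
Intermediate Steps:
$L{\left(c \right)} = 9 - c$
$Y{\left(O \right)} = 5 + O$
$B = 289$ ($B = \left(\left(5 + 3\right) + \left(9 - 0\right)\right)^{2} = \left(8 + \left(9 + 0\right)\right)^{2} = \left(8 + 9\right)^{2} = 17^{2} = 289$)
$C{\left(E \right)} = - \frac{2}{3} + \frac{E}{3}$
$\frac{37570 - 19494}{-24504 + C{\left(B \right)}} = \frac{37570 - 19494}{-24504 + \left(- \frac{2}{3} + \frac{1}{3} \cdot 289\right)} = \frac{18076}{-24504 + \left(- \frac{2}{3} + \frac{289}{3}\right)} = \frac{18076}{-24504 + \frac{287}{3}} = \frac{18076}{- \frac{73225}{3}} = 18076 \left(- \frac{3}{73225}\right) = - \frac{54228}{73225}$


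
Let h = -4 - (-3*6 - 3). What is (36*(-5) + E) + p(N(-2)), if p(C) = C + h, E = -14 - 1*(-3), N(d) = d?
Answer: -176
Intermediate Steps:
E = -11 (E = -14 + 3 = -11)
h = 17 (h = -4 - (-18 - 3) = -4 - 1*(-21) = -4 + 21 = 17)
p(C) = 17 + C (p(C) = C + 17 = 17 + C)
(36*(-5) + E) + p(N(-2)) = (36*(-5) - 11) + (17 - 2) = (-180 - 11) + 15 = -191 + 15 = -176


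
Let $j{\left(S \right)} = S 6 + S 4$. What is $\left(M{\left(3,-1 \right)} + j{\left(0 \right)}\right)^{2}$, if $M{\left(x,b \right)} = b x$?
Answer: $9$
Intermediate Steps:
$j{\left(S \right)} = 10 S$ ($j{\left(S \right)} = 6 S + 4 S = 10 S$)
$\left(M{\left(3,-1 \right)} + j{\left(0 \right)}\right)^{2} = \left(\left(-1\right) 3 + 10 \cdot 0\right)^{2} = \left(-3 + 0\right)^{2} = \left(-3\right)^{2} = 9$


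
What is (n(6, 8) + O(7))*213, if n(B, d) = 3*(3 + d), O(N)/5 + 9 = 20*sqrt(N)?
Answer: -2556 + 21300*sqrt(7) ≈ 53799.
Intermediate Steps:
O(N) = -45 + 100*sqrt(N) (O(N) = -45 + 5*(20*sqrt(N)) = -45 + 100*sqrt(N))
n(B, d) = 9 + 3*d
(n(6, 8) + O(7))*213 = ((9 + 3*8) + (-45 + 100*sqrt(7)))*213 = ((9 + 24) + (-45 + 100*sqrt(7)))*213 = (33 + (-45 + 100*sqrt(7)))*213 = (-12 + 100*sqrt(7))*213 = -2556 + 21300*sqrt(7)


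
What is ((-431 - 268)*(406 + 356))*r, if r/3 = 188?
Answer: -300407832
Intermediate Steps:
r = 564 (r = 3*188 = 564)
((-431 - 268)*(406 + 356))*r = ((-431 - 268)*(406 + 356))*564 = -699*762*564 = -532638*564 = -300407832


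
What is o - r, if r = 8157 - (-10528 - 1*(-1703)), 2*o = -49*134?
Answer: -20265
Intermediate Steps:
o = -3283 (o = (-49*134)/2 = (½)*(-6566) = -3283)
r = 16982 (r = 8157 - (-10528 + 1703) = 8157 - 1*(-8825) = 8157 + 8825 = 16982)
o - r = -3283 - 1*16982 = -3283 - 16982 = -20265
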